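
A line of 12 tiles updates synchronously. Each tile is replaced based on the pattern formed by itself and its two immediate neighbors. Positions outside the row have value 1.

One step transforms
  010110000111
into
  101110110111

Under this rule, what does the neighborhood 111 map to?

1

At position 10 the neighborhood is 111; the next row has 1 there.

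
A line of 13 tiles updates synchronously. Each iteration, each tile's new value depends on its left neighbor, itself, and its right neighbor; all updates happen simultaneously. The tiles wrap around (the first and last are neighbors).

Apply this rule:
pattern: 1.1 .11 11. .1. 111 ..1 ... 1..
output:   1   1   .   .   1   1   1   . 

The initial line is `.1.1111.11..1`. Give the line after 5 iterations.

11.11..1.1.11

1.1111.11..1.
.1111.11..1.1
1111.11..1.1.
111.11..1.1.1
11.11..1.1.11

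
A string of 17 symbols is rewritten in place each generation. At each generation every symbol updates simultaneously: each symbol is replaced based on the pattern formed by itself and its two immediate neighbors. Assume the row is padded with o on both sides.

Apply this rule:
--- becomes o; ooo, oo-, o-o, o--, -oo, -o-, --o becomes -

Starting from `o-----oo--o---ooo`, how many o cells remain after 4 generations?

generation 1: --ooo-------o----
generation 2: ------ooooo---oo-
generation 3: -oooo-------o----
generation 4: ------ooooo---oo-
count of o: 7

7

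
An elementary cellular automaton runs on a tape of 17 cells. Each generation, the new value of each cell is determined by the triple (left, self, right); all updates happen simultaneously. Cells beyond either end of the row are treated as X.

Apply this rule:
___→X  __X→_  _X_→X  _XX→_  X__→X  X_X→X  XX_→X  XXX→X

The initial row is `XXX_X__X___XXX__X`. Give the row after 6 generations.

XXXXXXXXXXX_XXX__

XXXXXX_XXX__XXX__
XXXXXXX_XXX__XXX_
XXXXXXXX_XXX__XXX
XXXXXXXXX_XXX__XX
XXXXXXXXXX_XXX__X
XXXXXXXXXXX_XXX__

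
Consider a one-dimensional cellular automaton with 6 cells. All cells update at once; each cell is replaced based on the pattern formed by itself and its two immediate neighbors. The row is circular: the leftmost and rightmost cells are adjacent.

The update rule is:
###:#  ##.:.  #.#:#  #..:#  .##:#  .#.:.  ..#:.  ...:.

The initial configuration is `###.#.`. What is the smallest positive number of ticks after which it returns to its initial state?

##.#.#
#.#.##
.#.###
#.###.
.###.#
###.#.

6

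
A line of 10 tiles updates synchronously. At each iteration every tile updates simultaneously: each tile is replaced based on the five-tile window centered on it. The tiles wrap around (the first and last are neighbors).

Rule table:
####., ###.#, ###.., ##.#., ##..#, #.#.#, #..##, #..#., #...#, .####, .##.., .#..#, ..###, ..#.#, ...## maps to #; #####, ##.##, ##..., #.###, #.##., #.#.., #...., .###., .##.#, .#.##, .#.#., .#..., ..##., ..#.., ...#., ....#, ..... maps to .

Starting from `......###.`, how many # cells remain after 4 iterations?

2

.....##.#.
....#..#..
.....##...
....#.#...
count of #: 2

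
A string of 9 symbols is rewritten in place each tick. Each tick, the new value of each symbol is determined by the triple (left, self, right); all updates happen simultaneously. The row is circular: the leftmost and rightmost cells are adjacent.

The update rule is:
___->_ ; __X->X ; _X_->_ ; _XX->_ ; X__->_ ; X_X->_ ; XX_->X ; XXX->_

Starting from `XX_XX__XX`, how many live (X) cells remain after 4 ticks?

_X__X_X__
X__X_____
__X_____X
_X_____X_
count of X: 2

2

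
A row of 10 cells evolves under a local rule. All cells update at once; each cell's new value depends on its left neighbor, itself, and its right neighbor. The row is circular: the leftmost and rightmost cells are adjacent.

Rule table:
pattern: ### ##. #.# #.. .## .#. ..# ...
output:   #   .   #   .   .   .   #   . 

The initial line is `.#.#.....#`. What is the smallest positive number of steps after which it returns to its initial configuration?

#.#.....#.
.#.....#.#
#.....#.#.
.....#.#.#
....#.#.#.
...#.#.#..
..#.#.#...
.#.#.#....
#.#.#.....
.#.#.....#

10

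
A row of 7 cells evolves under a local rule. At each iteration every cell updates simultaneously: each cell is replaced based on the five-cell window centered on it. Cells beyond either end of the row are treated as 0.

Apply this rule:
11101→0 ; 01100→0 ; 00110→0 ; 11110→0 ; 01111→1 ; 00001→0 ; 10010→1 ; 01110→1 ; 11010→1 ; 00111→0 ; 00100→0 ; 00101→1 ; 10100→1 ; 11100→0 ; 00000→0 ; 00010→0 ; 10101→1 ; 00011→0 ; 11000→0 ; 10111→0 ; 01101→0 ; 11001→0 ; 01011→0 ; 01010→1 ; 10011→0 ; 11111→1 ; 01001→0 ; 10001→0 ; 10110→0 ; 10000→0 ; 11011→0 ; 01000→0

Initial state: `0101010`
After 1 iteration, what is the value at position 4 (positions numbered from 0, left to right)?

0111110
position 4 holds 1

1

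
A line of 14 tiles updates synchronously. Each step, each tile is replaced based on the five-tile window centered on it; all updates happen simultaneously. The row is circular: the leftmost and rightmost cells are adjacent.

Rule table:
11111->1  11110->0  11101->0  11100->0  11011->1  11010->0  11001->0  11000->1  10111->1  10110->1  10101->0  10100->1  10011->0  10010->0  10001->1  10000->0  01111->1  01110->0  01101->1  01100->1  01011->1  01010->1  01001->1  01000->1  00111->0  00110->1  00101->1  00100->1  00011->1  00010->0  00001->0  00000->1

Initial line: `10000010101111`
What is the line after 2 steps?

01111011111000

01010011011110
01111011111000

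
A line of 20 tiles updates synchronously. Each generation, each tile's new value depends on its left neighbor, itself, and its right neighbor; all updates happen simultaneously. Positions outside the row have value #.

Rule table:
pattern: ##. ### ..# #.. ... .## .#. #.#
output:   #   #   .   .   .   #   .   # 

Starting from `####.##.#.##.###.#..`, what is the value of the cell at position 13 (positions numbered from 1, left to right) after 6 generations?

########.########...
#################...
#################...  (fixed point — unchanged through generation 6)
position 13 holds #

#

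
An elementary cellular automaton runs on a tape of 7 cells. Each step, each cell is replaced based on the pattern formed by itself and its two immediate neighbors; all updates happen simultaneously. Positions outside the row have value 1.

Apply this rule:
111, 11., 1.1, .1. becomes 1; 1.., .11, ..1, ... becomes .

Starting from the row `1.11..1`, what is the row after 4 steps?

11.1...
1111...
1111...  (fixed point — unchanged through step 4)

1111...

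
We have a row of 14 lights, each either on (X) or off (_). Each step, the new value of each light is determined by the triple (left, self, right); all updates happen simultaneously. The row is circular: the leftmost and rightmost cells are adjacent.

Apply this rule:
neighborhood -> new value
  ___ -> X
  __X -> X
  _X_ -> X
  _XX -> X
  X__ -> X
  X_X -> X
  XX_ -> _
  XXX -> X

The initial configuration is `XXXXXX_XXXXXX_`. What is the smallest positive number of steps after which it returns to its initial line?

step 1: XXXXX_XXXXXX_X
step 2: XXXX_XXXXXX_XX
step 3: XXX_XXXXXX_XXX
step 4: XX_XXXXXX_XXXX
step 5: X_XXXXXX_XXXXX
step 6: _XXXXXX_XXXXXX
step 7: XXXXXX_XXXXXX_

7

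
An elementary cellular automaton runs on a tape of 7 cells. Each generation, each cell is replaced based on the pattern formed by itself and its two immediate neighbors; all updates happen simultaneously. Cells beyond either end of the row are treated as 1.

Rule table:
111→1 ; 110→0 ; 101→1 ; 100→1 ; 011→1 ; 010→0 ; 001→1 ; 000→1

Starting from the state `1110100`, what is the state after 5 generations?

1101011
1010111
0101111
1011111
0111111

0111111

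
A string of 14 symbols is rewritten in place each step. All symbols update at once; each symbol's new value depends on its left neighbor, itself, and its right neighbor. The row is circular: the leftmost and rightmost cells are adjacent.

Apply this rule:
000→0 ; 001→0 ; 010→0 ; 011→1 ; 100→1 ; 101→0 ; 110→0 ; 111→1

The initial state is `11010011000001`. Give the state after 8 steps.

01000001000000

10001010100001
01000000010001
00100000001000
00010000000100
00001000000010
00000100000001
10000010000000
01000001000000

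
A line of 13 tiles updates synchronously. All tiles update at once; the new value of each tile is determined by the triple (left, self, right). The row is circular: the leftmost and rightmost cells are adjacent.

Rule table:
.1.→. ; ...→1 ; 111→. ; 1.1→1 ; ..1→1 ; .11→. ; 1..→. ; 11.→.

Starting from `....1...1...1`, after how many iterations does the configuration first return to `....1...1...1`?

.111..11..11.
1....1...1...
..111..11..11
.1....1...1..
1..111..11..1
..1....1...1.
11..111..11..
...1....1...1
.11..111..11.
1...1....1...
..11..111..11
.1...1....1..
1..11..111..1
..1...1....1.
11..11..111..
...1...1....1
.11..11..111.
1...1...1....
..11..11..111
.1...1...1...
1..11..11..11
..1...1...1..
11..11..11..1
...1...1...1.
111..11..11..
....1...1...1

26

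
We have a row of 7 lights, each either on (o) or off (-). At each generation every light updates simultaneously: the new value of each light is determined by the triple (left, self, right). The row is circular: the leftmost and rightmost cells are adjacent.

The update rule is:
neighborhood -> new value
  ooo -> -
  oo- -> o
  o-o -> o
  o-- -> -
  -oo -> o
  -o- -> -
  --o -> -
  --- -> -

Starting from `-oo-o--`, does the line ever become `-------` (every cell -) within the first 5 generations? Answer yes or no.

yes

generation 1: -ooo---
generation 2: -o-o---
generation 3: --o----
generation 4: -------
all cells are - at generation 4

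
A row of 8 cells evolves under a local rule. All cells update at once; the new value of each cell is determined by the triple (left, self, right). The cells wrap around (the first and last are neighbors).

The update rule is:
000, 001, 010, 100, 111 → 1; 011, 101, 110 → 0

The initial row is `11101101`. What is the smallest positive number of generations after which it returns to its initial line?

11000000
00111111
11011110
00001100
11110011
11101101

6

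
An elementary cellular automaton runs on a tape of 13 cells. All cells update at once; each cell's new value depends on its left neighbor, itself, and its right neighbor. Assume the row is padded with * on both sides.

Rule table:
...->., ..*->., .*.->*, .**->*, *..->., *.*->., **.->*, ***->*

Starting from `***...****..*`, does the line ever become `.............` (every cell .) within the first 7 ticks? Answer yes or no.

***...****..*  (fixed point — unchanged through tick 7)
tick 7 is ***...****..*, still not uniform .

no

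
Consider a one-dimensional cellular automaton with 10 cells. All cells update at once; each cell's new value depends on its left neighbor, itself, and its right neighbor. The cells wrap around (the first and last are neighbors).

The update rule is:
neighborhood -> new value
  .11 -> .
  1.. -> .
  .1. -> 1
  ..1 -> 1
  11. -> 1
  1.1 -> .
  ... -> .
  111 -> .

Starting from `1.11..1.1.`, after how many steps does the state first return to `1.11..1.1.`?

2

1..1.11.1.
1.11..1.1.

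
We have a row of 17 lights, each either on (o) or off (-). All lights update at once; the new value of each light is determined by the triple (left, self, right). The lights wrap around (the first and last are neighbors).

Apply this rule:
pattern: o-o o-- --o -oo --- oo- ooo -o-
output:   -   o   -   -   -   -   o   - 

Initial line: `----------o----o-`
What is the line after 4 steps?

-----------o----o
o-----------o----
-o-----------o---
--o-----------o--

--o-----------o--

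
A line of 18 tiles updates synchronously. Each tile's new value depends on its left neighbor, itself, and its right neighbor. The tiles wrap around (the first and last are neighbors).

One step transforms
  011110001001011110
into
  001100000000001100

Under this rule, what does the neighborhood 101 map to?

At position 12 the neighborhood is 101; the next row has 0 there.

0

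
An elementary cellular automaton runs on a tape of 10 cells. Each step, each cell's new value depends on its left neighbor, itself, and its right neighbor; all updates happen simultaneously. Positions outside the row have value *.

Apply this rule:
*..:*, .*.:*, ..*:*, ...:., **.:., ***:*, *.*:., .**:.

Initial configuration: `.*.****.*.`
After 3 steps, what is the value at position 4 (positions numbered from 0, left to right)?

*

.*..**..*.
.***..***.
..*.**.*..
position 4 holds *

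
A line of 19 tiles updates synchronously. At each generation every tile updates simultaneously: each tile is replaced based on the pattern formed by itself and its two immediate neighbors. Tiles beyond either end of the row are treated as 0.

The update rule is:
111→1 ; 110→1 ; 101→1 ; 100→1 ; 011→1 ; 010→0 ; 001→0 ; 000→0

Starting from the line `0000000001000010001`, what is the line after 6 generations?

generation 1: 0000000000100001000
generation 2: 0000000000010000100
generation 3: 0000000000001000010
generation 4: 0000000000000100001
generation 5: 0000000000000010000
generation 6: 0000000000000001000

0000000000000001000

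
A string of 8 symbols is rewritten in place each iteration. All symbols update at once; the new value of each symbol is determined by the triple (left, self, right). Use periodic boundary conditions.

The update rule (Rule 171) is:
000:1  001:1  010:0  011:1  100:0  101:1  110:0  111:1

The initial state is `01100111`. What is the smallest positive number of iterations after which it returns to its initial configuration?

iteration 1: 11001110
iteration 2: 10011101
iteration 3: 00111011
iteration 4: 01110110
iteration 5: 11101100
iteration 6: 11011001
iteration 7: 10110011
iteration 8: 01100111

8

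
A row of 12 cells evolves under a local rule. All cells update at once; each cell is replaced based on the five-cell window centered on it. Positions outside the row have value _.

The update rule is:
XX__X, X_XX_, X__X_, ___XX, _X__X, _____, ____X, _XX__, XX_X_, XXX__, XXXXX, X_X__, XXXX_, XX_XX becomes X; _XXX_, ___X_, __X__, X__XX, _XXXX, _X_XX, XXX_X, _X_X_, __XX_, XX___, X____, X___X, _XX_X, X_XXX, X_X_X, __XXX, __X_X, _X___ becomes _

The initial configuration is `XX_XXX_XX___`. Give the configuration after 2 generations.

X____X__XXX_

__X___XXX__X
X____X__XXX_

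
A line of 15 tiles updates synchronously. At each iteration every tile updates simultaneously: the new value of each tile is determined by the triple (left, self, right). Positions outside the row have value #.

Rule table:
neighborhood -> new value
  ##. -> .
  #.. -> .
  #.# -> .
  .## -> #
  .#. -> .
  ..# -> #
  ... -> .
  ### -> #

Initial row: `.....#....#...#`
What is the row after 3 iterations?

..#....#...####

....#....#...##
...#....#...###
..#....#...####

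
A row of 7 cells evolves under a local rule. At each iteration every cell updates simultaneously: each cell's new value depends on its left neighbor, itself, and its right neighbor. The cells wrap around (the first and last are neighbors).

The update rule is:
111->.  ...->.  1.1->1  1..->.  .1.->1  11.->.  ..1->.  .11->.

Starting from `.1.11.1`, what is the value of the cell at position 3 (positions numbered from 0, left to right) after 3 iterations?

.

111..11
.......
.......
position 3 holds .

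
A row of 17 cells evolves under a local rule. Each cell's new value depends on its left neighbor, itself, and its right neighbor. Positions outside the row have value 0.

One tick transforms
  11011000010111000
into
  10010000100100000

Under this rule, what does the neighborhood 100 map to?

At position 5 the neighborhood is 100; the next row has 0 there.

0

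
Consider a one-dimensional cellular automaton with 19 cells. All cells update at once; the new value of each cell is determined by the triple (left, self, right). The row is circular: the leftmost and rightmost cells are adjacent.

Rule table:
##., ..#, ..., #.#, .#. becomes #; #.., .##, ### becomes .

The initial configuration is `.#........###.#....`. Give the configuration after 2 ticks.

.##......#.#..##...

##.#######..###.###
.##......#.#..##...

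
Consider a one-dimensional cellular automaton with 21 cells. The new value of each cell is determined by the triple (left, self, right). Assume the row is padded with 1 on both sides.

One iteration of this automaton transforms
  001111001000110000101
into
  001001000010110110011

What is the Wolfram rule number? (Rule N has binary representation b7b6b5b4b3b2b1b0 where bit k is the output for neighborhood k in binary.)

position 3: 111 → 0  (bit 7 = 0)
position 5: 110 → 1  (bit 6 = 1)
position 19: 101 → 1  (bit 5 = 1)
position 0: 100 → 0  (bit 4 = 0)
position 2: 011 → 1  (bit 3 = 1)
position 8: 010 → 0  (bit 2 = 0)
position 1: 001 → 0  (bit 1 = 0)
position 10: 000 → 1  (bit 0 = 1)
bits b7..b0 = 01101001 = 105

105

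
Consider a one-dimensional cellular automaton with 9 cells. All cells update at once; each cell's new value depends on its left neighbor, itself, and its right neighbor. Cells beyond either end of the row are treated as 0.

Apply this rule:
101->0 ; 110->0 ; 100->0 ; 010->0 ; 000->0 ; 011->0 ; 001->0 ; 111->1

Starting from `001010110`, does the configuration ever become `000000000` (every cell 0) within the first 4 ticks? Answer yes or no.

yes

000000000
all cells are 0 at tick 1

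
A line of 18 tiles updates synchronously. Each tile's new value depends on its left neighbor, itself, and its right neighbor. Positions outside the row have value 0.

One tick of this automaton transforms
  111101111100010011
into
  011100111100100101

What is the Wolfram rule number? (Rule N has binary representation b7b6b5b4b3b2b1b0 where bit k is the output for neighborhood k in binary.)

position 1: 111 → 1  (bit 7 = 1)
position 3: 110 → 1  (bit 6 = 1)
position 4: 101 → 0  (bit 5 = 0)
position 10: 100 → 0  (bit 4 = 0)
position 0: 011 → 0  (bit 3 = 0)
position 13: 010 → 0  (bit 2 = 0)
position 12: 001 → 1  (bit 1 = 1)
position 11: 000 → 0  (bit 0 = 0)
bits b7..b0 = 11000010 = 194

194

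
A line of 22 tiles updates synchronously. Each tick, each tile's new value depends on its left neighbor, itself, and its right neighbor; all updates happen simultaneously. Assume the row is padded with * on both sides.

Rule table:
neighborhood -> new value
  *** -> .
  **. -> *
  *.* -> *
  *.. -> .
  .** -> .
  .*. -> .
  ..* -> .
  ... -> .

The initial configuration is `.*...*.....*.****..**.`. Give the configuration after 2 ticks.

tick 1: *...........*...*...**
tick 2: *.....................

*.....................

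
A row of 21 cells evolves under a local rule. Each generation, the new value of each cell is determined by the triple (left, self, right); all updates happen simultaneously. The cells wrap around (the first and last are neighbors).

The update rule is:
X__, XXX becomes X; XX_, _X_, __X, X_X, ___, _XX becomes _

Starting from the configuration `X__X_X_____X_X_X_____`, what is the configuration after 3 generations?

___X____X_________X__

_X____X_________X____
__X____X_________X___
___X____X_________X__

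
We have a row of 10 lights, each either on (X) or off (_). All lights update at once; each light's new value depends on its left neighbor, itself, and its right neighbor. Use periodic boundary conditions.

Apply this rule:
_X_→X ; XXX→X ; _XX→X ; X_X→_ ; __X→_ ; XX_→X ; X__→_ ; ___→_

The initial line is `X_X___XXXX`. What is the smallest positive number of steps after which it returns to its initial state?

X_X___XXXX

1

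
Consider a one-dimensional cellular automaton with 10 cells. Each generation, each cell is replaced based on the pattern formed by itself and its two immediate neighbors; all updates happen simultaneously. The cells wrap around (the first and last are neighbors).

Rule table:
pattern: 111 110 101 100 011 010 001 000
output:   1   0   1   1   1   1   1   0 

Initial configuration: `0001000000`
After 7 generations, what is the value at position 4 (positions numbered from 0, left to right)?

1

0011100000
0111010000
1110111000
1101110101
1011101111
0111011111
1110111110
position 4 holds 1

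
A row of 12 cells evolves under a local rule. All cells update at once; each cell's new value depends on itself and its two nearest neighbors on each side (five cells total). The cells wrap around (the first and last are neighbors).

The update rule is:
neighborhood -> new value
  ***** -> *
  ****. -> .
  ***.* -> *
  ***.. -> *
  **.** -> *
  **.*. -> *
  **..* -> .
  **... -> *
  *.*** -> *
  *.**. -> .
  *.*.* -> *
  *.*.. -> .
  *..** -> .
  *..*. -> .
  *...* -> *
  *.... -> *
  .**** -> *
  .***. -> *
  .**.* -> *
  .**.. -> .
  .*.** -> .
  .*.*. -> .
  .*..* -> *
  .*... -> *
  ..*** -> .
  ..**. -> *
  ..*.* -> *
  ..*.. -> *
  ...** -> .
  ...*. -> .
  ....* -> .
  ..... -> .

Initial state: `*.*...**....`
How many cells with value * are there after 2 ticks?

6

*..**.*.**..
**.****.....
count of *: 6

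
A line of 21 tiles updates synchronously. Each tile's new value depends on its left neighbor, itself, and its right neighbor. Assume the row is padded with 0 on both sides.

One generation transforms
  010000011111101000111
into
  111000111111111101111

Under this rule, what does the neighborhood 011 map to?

At position 7 the neighborhood is 011; the next row has 1 there.

1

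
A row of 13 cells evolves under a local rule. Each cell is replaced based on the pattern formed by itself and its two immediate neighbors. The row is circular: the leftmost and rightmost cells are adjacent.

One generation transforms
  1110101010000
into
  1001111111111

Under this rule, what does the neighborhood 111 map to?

At position 1 the neighborhood is 111; the next row has 0 there.

0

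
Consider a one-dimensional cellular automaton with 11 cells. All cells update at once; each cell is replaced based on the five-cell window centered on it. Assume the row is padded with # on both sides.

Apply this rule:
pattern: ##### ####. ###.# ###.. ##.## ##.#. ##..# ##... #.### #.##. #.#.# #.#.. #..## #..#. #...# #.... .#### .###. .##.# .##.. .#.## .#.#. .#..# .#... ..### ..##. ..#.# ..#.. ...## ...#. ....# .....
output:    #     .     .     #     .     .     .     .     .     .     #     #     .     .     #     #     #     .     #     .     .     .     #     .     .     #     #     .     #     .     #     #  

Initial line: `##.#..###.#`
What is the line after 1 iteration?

...##......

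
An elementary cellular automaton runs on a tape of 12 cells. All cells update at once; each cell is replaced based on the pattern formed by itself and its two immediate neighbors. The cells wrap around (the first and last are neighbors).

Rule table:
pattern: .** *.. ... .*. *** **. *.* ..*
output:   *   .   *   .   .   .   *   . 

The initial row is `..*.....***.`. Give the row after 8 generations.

....**...*..

*...***.*...
..*.*..*..*.
*..*........
.....******.
****.*......
*...*..****.
..*....*...*
....**...*..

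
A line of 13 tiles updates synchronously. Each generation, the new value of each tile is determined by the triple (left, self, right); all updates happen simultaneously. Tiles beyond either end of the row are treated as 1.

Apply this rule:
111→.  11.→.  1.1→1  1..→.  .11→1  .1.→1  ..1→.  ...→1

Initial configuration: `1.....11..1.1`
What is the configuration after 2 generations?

..1..11.1.1..

..111.1...111
..1..11.1.1..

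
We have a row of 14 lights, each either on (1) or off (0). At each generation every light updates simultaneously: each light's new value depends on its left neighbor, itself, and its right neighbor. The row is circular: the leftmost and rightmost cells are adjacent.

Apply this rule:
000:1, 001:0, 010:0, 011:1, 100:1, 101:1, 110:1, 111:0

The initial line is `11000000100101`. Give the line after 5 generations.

generation 1: 01111110010011
generation 2: 11000011001011
generation 3: 01111011100110
generation 4: 01001110110111
generation 5: 10101011111101

10101011111101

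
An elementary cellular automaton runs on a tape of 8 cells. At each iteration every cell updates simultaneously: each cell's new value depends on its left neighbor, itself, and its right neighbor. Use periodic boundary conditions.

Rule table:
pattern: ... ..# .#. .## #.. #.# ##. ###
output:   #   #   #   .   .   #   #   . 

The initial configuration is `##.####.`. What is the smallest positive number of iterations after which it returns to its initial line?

24

iteration 1: .##...##
iteration 2: #.#.##.#
iteration 3: ####.##.
iteration 4: ...##.##
iteration 5: .##.##.#
iteration 6: #.##.###
iteration 7: ##.##...
iteration 8: .##.#.##
iteration 9: #.####.#
iteration 10: ##...##.
iteration 11: .#.##.##
iteration 12: ###.##.#
iteration 13: ..##.##.
iteration 14: ##.##.#.
iteration 15: .##.####
iteration 16: #.##...#
iteration 17: ##.#.##.
iteration 18: .####.##
iteration 19: #...##.#
iteration 20: #.##.##.
iteration 21: ##.##.##
iteration 22: .##.##..
iteration 23: #.##.#.#
iteration 24: ##.####.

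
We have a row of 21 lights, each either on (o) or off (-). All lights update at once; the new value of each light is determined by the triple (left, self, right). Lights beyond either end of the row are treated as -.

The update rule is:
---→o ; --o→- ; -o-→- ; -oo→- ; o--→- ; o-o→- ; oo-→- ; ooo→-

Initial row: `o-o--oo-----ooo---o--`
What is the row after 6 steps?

--------ooo-----o---o
ooooooo-----ooo---o--
--------ooo-----o---o  (repeats step 1; period 2)
step 6: ooooooo-----ooo---o--

ooooooo-----ooo---o--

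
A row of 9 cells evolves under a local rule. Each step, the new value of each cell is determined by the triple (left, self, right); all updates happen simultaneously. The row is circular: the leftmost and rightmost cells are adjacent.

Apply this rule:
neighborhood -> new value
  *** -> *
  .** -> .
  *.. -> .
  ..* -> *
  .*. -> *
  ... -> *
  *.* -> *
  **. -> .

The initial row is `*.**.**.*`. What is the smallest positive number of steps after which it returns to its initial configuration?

step 1: .*..*..*.
step 2: **.**.**.
step 3: ..*..*..*
step 4: .**.**.**
step 5: *..*..*..
step 6: *.**.**.*

6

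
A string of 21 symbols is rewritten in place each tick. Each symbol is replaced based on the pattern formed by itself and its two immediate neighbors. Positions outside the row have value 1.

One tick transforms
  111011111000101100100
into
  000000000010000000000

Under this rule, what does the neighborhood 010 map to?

0

At position 12 the neighborhood is 010; the next row has 0 there.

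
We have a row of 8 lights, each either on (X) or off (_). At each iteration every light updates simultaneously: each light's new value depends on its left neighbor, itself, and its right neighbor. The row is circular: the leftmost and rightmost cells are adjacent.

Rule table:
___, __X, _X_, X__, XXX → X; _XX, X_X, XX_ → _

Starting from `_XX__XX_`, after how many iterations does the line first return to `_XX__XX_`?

2

iteration 1: X__XX__X
iteration 2: _XX__XX_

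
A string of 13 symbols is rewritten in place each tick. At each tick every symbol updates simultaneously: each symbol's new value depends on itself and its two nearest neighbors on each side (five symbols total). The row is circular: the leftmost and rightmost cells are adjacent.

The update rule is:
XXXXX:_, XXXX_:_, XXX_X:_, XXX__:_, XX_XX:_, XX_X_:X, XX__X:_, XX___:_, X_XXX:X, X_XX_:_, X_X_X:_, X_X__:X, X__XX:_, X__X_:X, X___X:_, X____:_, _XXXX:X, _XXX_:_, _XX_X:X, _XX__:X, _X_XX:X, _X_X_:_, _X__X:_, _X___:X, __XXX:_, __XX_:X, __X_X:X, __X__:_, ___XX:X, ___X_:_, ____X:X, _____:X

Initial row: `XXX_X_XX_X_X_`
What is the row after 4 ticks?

XX_XX_XXXX_XX

X__X_X_XX___X
X_XX__X_X__XX
___X_XX_X____
XX_XX_XXXX_XX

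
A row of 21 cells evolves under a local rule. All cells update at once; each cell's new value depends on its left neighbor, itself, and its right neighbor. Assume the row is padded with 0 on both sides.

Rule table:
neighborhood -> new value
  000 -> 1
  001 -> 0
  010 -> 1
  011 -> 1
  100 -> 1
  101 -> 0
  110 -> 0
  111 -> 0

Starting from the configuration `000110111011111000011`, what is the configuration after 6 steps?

100110111011110100011

110100100010000111010
100110111011110100011
110100100010000111010  (repeats step 1; period 2)
step 6: 100110111011110100011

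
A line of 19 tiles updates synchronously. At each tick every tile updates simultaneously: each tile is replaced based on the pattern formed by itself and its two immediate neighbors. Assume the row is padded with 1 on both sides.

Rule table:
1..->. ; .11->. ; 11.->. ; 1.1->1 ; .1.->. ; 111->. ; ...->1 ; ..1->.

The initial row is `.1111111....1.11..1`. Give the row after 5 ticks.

1........11..1.....
..111111.......111.
.........11111....1
.1111111.......11..
1........11111.....

1........11111.....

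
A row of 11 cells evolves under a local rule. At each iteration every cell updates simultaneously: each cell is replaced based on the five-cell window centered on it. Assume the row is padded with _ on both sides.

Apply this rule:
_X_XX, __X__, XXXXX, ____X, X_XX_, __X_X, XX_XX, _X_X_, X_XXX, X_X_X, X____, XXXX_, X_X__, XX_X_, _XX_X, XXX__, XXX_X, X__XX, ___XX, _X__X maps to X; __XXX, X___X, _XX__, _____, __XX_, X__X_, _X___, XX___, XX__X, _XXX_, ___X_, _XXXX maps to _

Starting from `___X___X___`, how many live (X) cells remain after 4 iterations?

_X_X___X_X_
_XXX___XXX_
X__X__X__X_
XX_XX_XX_X_
count of X: 7

7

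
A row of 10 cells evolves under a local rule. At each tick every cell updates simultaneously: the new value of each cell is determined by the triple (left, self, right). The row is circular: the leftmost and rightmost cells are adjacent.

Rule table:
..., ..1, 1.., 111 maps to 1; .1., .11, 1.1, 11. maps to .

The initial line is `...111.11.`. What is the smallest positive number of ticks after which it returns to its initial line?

30

111.1....1
11...1111.
..111.11..
11.1....11
1...1111.1
.111.11...
1.1....111
...1111.11
111.11....
.1....1111
..1111.11.
11.11....1
1....1111.
.1111.11..
1.11....11
....1111.1
1111.11...
.11....111
...1111.1.
111.11...1
11....111.
..1111.1..
11.11...11
1....111.1
.1111.1...
1.11...111
....111.11
1111.1....
.11...1111
...111.11.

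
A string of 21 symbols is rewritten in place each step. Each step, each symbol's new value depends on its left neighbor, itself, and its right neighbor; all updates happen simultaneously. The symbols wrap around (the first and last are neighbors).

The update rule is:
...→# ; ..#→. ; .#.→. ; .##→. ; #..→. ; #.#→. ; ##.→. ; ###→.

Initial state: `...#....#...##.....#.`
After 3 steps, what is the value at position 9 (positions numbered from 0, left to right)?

##...##...#....###...
...#....#...##.....#.  (repeats step 0; period 2)
step 3: ##...##...#....###...
position 9 holds .

.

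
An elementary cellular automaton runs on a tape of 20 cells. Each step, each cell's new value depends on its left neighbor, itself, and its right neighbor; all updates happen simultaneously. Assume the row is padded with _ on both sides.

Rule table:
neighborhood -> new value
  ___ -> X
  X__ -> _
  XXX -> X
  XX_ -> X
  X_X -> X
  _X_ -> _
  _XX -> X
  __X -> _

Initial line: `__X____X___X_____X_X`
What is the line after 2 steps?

__X_XX_X___X_XXX____

X___XX___X___XXX__X_
__X_XX_X___X_XXX____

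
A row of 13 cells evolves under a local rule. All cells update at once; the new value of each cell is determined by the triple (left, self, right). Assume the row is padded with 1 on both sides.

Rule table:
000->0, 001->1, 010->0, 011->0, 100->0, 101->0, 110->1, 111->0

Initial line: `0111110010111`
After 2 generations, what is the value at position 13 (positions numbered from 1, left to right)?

0000010100000
0000100000001
position 13 holds 1

1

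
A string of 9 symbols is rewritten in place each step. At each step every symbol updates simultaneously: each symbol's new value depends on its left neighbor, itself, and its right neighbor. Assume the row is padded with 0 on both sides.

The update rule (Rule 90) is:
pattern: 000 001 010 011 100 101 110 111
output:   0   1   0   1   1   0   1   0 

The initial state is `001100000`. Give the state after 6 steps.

011110000
110011000
111111100
100000110
010001111
101011001

101011001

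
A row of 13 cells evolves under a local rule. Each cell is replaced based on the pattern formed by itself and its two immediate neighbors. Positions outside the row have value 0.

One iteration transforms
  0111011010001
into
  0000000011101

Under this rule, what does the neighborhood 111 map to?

At position 2 the neighborhood is 111; the next row has 0 there.

0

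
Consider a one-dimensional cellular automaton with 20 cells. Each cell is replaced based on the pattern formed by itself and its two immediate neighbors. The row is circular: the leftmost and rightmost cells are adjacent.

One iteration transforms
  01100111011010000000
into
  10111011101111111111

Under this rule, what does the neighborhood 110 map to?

At position 2 the neighborhood is 110; the next row has 1 there.

1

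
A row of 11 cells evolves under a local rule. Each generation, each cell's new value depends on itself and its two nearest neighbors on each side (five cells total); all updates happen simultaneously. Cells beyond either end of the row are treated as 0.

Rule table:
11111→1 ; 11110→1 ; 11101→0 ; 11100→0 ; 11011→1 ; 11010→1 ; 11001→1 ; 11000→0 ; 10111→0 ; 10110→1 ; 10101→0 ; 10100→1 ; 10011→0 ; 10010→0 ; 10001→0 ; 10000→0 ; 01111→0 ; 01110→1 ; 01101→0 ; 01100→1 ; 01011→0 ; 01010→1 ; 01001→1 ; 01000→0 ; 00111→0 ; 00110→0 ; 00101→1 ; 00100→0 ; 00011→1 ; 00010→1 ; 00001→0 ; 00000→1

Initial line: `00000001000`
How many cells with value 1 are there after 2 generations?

5

generation 1: 11111010001
generation 2: 00110110010
count of 1: 5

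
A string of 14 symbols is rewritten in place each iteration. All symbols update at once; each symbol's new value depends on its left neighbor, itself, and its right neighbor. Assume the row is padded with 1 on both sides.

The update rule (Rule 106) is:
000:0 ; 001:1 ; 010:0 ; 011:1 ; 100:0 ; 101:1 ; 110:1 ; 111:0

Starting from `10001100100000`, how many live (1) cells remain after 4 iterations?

10011101000001
10110110000011
11111110000110
00000010001111
count of 1: 5

5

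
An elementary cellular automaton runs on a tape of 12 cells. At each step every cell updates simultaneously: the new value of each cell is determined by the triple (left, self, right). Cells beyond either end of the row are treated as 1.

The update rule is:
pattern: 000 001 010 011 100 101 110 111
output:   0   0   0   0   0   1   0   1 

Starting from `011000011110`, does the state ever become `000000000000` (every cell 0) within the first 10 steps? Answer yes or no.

100000001101
000000000010
000000000001
000000000000
all cells are 0 at step 4

yes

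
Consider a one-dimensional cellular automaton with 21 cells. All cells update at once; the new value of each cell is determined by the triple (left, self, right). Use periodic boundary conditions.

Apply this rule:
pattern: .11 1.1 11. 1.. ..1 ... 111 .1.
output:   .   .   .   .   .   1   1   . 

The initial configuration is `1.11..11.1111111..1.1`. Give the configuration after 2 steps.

111111111..111..11111

..........11111......
111111111..111..11111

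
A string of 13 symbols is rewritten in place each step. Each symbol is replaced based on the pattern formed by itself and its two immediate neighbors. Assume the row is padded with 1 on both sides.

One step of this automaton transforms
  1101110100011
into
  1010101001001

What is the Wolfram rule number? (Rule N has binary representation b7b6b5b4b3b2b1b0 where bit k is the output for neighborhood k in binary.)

161

position 0: 111 → 1  (bit 7 = 1)
position 1: 110 → 0  (bit 6 = 0)
position 2: 101 → 1  (bit 5 = 1)
position 8: 100 → 0  (bit 4 = 0)
position 3: 011 → 0  (bit 3 = 0)
position 7: 010 → 0  (bit 2 = 0)
position 10: 001 → 0  (bit 1 = 0)
position 9: 000 → 1  (bit 0 = 1)
bits b7..b0 = 10100001 = 161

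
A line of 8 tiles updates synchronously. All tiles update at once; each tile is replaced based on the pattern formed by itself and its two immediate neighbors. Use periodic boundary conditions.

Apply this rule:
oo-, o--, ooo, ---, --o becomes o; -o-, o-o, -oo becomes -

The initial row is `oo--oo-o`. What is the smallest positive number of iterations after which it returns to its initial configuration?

oooo-o--
-ooo--oo
--oooo-o
oo-ooo--
-o--oooo
--oo-ooo
oo-o--oo
oo--oo-o

8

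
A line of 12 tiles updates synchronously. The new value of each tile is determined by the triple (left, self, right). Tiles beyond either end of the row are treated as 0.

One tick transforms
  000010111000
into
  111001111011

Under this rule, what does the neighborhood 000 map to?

At position 0 the neighborhood is 000; the next row has 1 there.

1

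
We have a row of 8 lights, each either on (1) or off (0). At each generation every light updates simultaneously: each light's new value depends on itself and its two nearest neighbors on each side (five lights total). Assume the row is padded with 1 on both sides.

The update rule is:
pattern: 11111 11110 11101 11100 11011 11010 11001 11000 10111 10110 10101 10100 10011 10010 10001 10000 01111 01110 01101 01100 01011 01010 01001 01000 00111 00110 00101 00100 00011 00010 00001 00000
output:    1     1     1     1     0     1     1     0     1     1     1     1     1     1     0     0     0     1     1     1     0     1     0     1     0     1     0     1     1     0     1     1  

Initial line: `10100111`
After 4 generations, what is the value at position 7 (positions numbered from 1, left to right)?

11101001
11111010
11111110
11111110
position 7 holds 1

1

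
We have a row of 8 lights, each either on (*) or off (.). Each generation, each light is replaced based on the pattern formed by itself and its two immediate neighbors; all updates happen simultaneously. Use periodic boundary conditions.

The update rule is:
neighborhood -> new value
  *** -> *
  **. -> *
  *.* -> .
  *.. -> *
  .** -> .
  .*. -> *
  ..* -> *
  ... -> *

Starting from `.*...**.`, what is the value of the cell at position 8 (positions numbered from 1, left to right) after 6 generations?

*

generation 1: *****.**
generation 2: *****..*
generation 3: *******.
generation 4: .******.
generation 5: *.******
generation 6: *..*****
position 8 holds *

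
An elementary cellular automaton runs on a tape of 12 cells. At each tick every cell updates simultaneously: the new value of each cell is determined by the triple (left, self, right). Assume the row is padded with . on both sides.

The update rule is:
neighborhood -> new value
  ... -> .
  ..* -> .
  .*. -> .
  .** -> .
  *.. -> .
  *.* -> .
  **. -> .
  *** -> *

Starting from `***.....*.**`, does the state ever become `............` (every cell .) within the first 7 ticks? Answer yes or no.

tick 1: .*..........
tick 2: ............
all cells are . at tick 2

yes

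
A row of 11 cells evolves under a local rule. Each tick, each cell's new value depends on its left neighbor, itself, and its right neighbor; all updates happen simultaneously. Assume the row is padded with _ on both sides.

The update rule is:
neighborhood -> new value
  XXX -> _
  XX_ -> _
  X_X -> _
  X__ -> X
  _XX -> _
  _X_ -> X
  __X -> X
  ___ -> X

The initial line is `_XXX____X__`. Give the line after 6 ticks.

XXXX_______

X___XXXXXXX
XXXX_______
____XXXXXXX
XXXX_______  (repeats tick 2; period 2)
tick 6: XXXX_______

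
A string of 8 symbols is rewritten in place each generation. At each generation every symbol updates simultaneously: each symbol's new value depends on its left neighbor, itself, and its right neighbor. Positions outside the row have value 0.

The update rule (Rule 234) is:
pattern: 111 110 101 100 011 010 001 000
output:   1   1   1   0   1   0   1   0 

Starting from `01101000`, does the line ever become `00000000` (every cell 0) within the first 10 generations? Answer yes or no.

no

generation 1: 11110000
generation 2: 11110000  (fixed point — unchanged through generation 10)
generation 10 is 11110000, still not uniform 0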